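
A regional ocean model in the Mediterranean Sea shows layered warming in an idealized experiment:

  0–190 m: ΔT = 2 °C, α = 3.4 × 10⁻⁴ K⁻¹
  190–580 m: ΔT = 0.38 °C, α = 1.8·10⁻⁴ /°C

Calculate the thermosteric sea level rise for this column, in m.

3.4×10⁻⁴ × 190 × 2 = 0.12920 m
Layer 2: 390 × 0.38 × 1.8×10⁻⁴ = 0.026676 m
Δh = 0.12920 + 0.026676 = 0.155876 m

0.156 m of thermosteric rise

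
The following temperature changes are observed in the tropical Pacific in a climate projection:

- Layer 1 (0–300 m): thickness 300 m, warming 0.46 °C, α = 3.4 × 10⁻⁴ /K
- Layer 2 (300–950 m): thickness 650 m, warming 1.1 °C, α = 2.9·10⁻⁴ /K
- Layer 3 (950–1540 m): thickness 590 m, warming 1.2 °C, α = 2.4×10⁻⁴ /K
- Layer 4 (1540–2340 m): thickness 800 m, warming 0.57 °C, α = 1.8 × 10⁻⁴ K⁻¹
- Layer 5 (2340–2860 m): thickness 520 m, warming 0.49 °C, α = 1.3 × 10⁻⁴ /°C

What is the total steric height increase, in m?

Layer 1: 300 × 0.46 × 3.4×10⁻⁴ = 0.04692 m
2.9×10⁻⁴ × 650 × 1.1 = 0.20735 m
Layer 3: 590 × 2.4×10⁻⁴ × 1.2 = 0.16992 m
0.57 × 800 × 1.8×10⁻⁴ = 0.08208 m
2340–2860 m: 520 × 0.49 × 1.3×10⁻⁴ = 0.033124 m
Δh = 0.04692 + 0.20735 + 0.16992 + 0.08208 + 0.033124 = 0.539394 m ≈ 0.539 m

about 0.539 m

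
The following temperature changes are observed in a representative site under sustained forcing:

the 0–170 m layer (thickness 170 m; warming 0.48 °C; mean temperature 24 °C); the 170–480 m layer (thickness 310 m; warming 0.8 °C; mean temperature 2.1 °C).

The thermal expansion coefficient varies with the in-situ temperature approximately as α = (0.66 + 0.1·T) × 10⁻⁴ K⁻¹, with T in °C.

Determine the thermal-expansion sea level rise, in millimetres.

Layer 1: α = (0.66 + 0.1×24)×10⁻⁴ = 3.06×10⁻⁴ K⁻¹
Layer 2: α = (0.66 + 0.1×2.1)×10⁻⁴ = 0.87×10⁻⁴ K⁻¹
0–170 m: 3.06×10⁻⁴ × 0.48 × 170 = 0.0249696 m
170–480 m: 310 × 0.8 × 0.87×10⁻⁴ = 0.021576 m
Δh = 0.0249696 + 0.021576 = 0.0465456 m ≈ 47 mm

47 mm of thermosteric rise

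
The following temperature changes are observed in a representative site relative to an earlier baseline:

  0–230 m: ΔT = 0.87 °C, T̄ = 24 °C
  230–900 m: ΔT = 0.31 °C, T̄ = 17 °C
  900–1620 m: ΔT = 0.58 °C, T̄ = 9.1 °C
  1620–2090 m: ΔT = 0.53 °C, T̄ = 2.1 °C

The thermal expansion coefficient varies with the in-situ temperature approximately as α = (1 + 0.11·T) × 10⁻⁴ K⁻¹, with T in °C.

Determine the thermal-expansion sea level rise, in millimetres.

Layer 1: α = (1 + 0.11×24)×10⁻⁴ = 3.64×10⁻⁴ K⁻¹
Layer 2: α = (1 + 0.11×17)×10⁻⁴ = 2.87×10⁻⁴ K⁻¹
Layer 3: α = (1 + 0.11×9.1)×10⁻⁴ = 2.001×10⁻⁴ K⁻¹
Layer 4: α = (1 + 0.11×2.1)×10⁻⁴ = 1.231×10⁻⁴ K⁻¹
0–230 m: 3.64×10⁻⁴ × 0.87 × 230 = 0.0728364 m
230–900 m: 0.31 × 2.87×10⁻⁴ × 670 = 0.0596099 m
Layer 3: 720 × 0.58 × 2.001×10⁻⁴ = 0.08356176 m
Layer 4: 1.231×10⁻⁴ × 470 × 0.53 = 0.03066421 m
Δh = 0.0728364 + 0.0596099 + 0.08356176 + 0.03066421 = 0.24667227 m ≈ 250 mm

Δh ≈ 250 mm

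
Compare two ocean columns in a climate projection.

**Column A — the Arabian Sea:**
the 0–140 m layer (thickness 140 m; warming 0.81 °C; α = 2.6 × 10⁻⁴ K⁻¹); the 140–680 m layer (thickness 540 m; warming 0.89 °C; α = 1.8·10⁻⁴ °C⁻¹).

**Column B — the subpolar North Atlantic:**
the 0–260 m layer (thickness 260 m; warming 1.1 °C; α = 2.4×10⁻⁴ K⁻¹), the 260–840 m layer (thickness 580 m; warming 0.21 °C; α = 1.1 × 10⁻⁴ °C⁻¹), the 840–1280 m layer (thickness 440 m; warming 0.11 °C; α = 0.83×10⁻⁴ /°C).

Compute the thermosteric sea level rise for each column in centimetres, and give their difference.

A 2.6×10⁻⁴ × 140 × 0.81 = 0.029484 m
A 140–680 m: 540 × 1.8×10⁻⁴ × 0.89 = 0.086508 m
A total: 0.115992 m
B 2.4×10⁻⁴ × 260 × 1.1 = 0.06864 m
B Layer 2: 0.21 × 580 × 1.1×10⁻⁴ = 0.013398 m
B Layer 3: 0.83×10⁻⁴ × 440 × 0.11 = 0.0040172 m
B total: 0.0860552 m
Difference: 0.115992 − 0.0860552 = 0.0299368 m

A: 11.6 cm; B: 8.61 cm; difference 2.99 cm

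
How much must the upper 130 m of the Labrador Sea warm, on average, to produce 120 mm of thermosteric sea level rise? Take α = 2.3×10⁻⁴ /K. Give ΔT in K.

ΔT = Δh/(αH) = 0.12 / (2.3×10⁻⁴ × 130) ≈ 4.013 K

4.01 K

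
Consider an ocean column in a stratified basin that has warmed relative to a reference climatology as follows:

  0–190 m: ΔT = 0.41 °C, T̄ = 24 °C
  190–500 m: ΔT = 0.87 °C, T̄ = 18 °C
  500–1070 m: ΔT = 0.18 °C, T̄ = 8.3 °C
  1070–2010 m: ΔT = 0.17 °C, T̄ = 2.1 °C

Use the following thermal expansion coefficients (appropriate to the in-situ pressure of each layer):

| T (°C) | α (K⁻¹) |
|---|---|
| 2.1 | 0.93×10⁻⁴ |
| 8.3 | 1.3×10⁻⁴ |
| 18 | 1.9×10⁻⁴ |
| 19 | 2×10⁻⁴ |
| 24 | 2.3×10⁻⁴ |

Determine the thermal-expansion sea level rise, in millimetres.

Δh = 97.4 mm

Layer 1 at 24 °C → α = 2.3×10⁻⁴ K⁻¹
Layer 2 at 18 °C → α = 1.9×10⁻⁴ K⁻¹
Layer 3 at 8.3 °C → α = 1.3×10⁻⁴ K⁻¹
Layer 4 at 2.1 °C → α = 0.93×10⁻⁴ K⁻¹
0–190 m: 0.41 × 190 × 2.3×10⁻⁴ = 0.017917 m
190–500 m: 0.87 × 1.9×10⁻⁴ × 310 = 0.051243 m
0.18 × 1.3×10⁻⁴ × 570 = 0.013338 m
1070–2010 m: 0.17 × 940 × 0.93×10⁻⁴ = 0.0148614 m
Δh = 0.017917 + 0.051243 + 0.013338 + 0.0148614 = 0.0973594 m ≈ 97.4 mm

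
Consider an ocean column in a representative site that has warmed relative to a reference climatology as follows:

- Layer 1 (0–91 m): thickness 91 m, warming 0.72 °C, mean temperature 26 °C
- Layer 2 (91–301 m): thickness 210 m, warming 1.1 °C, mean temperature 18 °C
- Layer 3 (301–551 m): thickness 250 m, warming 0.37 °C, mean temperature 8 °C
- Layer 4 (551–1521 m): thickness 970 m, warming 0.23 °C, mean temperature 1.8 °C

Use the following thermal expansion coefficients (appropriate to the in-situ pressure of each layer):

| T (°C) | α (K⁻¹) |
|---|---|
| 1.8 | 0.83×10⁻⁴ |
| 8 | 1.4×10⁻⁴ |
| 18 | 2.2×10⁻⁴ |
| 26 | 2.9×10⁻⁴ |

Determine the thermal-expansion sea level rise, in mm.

Layer 1 at 26 °C → α = 2.9×10⁻⁴ K⁻¹
Layer 2 at 18 °C → α = 2.2×10⁻⁴ K⁻¹
Layer 3 at 8 °C → α = 1.4×10⁻⁴ K⁻¹
Layer 4 at 1.8 °C → α = 0.83×10⁻⁴ K⁻¹
Layer 1: 2.9×10⁻⁴ × 91 × 0.72 = 0.0190008 m
Layer 2: 2.2×10⁻⁴ × 210 × 1.1 = 0.05082 m
1.4×10⁻⁴ × 250 × 0.37 = 0.01295 m
Layer 4: 0.83×10⁻⁴ × 0.23 × 970 = 0.0185173 m
Δh = 0.0190008 + 0.05082 + 0.01295 + 0.0185173 = 0.1012881 m

Δh = 101 mm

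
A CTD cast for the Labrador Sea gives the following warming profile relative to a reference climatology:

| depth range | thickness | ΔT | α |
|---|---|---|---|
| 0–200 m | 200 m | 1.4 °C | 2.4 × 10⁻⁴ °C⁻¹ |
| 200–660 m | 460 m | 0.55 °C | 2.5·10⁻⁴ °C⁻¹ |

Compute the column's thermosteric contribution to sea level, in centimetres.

0–200 m: 2.4×10⁻⁴ × 1.4 × 200 = 0.06720 m
0.55 × 2.5×10⁻⁴ × 460 = 0.06325 m
Δh = 0.06720 + 0.06325 = 0.13045 m

Δh = 13 cm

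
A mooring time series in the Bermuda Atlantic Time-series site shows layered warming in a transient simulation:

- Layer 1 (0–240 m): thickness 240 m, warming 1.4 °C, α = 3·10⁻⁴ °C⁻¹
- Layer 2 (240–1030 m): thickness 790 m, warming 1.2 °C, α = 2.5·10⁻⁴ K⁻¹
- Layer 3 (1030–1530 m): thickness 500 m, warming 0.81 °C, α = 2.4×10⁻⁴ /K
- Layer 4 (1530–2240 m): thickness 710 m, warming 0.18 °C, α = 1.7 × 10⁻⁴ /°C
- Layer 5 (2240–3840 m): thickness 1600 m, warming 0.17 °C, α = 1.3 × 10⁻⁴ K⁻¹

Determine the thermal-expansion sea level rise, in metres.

Layer 1: 1.4 × 240 × 3×10⁻⁴ = 0.10080 m
240–1030 m: 790 × 1.2 × 2.5×10⁻⁴ = 0.23700 m
Layer 3: 500 × 2.4×10⁻⁴ × 0.81 = 0.09720 m
1530–2240 m: 0.18 × 710 × 1.7×10⁻⁴ = 0.021726 m
0.17 × 1.3×10⁻⁴ × 1600 = 0.03536 m
Δh = 0.10080 + 0.23700 + 0.09720 + 0.021726 + 0.03536 = 0.492086 m

0.49 m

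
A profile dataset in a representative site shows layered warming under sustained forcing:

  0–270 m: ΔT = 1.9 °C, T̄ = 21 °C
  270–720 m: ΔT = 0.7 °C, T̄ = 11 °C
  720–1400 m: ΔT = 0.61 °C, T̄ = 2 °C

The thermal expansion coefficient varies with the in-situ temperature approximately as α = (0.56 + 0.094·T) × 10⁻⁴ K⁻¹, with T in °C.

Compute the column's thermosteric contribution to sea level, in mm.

Layer 1: α = (0.56 + 0.094×21)×10⁻⁴ = 2.534×10⁻⁴ K⁻¹
Layer 2: α = (0.56 + 0.094×11)×10⁻⁴ = 1.594×10⁻⁴ K⁻¹
Layer 3: α = (0.56 + 0.094×2)×10⁻⁴ = 0.748×10⁻⁴ K⁻¹
0–270 m: 270 × 1.9 × 2.534×10⁻⁴ = 0.1299942 m
450 × 0.7 × 1.594×10⁻⁴ = 0.050211 m
720–1400 m: 0.748×10⁻⁴ × 0.61 × 680 = 0.03102704 m
Δh = 0.1299942 + 0.050211 + 0.03102704 = 0.21123224 m ≈ 210 mm

Δh ≈ 210 mm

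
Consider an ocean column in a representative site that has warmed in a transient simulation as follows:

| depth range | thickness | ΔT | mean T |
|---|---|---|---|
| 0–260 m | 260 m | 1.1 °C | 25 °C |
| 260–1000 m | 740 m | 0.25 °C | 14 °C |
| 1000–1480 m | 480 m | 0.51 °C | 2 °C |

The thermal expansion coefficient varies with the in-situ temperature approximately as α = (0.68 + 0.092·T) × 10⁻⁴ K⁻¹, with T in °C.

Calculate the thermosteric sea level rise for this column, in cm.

Δh ≈ 14.3 cm

Layer 1: α = (0.68 + 0.092×25)×10⁻⁴ = 2.98×10⁻⁴ K⁻¹
Layer 2: α = (0.68 + 0.092×14)×10⁻⁴ = 1.968×10⁻⁴ K⁻¹
Layer 3: α = (0.68 + 0.092×2)×10⁻⁴ = 0.864×10⁻⁴ K⁻¹
2.98×10⁻⁴ × 260 × 1.1 = 0.085228 m
260–1000 m: 1.968×10⁻⁴ × 0.25 × 740 = 0.036408 m
480 × 0.864×10⁻⁴ × 0.51 = 0.02115072 m
Δh = 0.085228 + 0.036408 + 0.02115072 = 0.14278672 m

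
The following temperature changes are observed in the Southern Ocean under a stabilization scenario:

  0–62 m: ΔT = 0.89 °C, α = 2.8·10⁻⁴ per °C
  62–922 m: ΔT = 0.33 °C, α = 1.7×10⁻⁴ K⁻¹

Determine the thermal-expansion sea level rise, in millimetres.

about 63.7 mm

0–62 m: 62 × 2.8×10⁻⁴ × 0.89 = 0.0154504 m
Layer 2: 1.7×10⁻⁴ × 0.33 × 860 = 0.048246 m
Δh = 0.0154504 + 0.048246 = 0.0636964 m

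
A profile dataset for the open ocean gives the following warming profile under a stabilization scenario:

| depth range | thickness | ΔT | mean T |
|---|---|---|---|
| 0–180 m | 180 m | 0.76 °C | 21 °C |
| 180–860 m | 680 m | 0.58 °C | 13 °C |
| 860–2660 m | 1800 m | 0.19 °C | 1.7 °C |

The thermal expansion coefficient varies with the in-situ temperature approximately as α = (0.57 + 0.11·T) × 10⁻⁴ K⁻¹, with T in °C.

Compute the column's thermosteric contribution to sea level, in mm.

Layer 1: α = (0.57 + 0.11×21)×10⁻⁴ = 2.88×10⁻⁴ K⁻¹
Layer 2: α = (0.57 + 0.11×13)×10⁻⁴ = 2×10⁻⁴ K⁻¹
Layer 3: α = (0.57 + 0.11×1.7)×10⁻⁴ = 0.757×10⁻⁴ K⁻¹
Layer 1: 2.88×10⁻⁴ × 0.76 × 180 = 0.0393984 m
0.58 × 680 × 2×10⁻⁴ = 0.07888 m
Layer 3: 1800 × 0.757×10⁻⁴ × 0.19 = 0.0258894 m
Δh = 0.0393984 + 0.07888 + 0.0258894 = 0.1441678 m

Δh = 144 mm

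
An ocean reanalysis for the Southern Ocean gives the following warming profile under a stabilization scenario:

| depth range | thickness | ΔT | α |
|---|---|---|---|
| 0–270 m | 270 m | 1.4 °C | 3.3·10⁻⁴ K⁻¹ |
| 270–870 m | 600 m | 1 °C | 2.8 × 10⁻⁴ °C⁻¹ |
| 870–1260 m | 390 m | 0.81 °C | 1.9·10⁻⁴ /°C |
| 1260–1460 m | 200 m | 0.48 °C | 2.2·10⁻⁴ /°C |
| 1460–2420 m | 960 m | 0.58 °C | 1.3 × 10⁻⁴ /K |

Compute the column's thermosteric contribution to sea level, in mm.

446 mm

1.4 × 270 × 3.3×10⁻⁴ = 0.12474 m
Layer 2: 600 × 2.8×10⁻⁴ × 1 = 0.16800 m
0.81 × 390 × 1.9×10⁻⁴ = 0.060021 m
1260–1460 m: 0.48 × 2.2×10⁻⁴ × 200 = 0.02112 m
Layer 5: 960 × 0.58 × 1.3×10⁻⁴ = 0.072384 m
Δh = 0.12474 + 0.16800 + 0.060021 + 0.02112 + 0.072384 = 0.446265 m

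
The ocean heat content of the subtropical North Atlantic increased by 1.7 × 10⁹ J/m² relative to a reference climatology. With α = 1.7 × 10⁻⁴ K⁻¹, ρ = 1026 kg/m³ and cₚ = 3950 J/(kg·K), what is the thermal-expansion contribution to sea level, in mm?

Δh = αQ/(ρcₚ) = 1.7×10⁻⁴ × 1.7×10⁹ / (1026 × 3950) ≈ 0.07131 m

Δh ≈ 71.3 mm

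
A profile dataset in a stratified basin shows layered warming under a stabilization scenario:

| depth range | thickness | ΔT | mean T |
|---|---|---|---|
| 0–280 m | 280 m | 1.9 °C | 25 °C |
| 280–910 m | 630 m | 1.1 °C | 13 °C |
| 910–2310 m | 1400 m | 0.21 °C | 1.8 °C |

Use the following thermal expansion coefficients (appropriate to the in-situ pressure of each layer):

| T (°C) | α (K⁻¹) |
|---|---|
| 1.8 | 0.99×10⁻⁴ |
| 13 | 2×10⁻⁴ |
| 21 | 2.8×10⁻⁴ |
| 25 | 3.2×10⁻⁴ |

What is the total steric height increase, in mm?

about 338 mm

Layer 1 at 25 °C → α = 3.2×10⁻⁴ K⁻¹
Layer 2 at 13 °C → α = 2×10⁻⁴ K⁻¹
Layer 3 at 1.8 °C → α = 0.99×10⁻⁴ K⁻¹
Layer 1: 280 × 3.2×10⁻⁴ × 1.9 = 0.17024 m
280–910 m: 2×10⁻⁴ × 630 × 1.1 = 0.13860 m
910–2310 m: 1400 × 0.21 × 0.99×10⁻⁴ = 0.029106 m
Δh = 0.17024 + 0.13860 + 0.029106 = 0.337946 m ≈ 338 mm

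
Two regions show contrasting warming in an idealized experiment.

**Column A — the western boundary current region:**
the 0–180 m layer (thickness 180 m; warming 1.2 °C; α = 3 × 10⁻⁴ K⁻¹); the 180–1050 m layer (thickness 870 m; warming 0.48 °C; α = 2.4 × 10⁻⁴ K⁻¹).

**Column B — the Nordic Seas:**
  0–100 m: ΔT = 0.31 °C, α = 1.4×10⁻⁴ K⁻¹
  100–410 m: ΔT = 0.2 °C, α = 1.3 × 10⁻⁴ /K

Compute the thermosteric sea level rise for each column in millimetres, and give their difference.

A 3×10⁻⁴ × 180 × 1.2 = 0.06480 m
A 180–1050 m: 2.4×10⁻⁴ × 870 × 0.48 = 0.100224 m
A total: 0.165024 m
B Layer 1: 0.31 × 100 × 1.4×10⁻⁴ = 0.00434 m
B Layer 2: 310 × 1.3×10⁻⁴ × 0.2 = 0.00806 m
B total: 0.01240 m
Difference: 0.165024 − 0.01240 = 0.152624 m

A: 170 mm; B: 12 mm; difference 150 mm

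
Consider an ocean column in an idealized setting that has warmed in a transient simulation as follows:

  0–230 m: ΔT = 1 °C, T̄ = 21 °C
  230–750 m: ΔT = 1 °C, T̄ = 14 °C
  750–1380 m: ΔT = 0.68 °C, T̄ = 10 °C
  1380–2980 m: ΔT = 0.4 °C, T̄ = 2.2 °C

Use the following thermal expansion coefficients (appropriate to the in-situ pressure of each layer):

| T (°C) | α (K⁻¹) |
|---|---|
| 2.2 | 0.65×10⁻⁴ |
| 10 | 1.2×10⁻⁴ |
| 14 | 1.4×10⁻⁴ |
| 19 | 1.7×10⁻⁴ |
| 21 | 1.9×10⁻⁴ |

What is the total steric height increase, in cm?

Layer 1 at 21 °C → α = 1.9×10⁻⁴ K⁻¹
Layer 2 at 14 °C → α = 1.4×10⁻⁴ K⁻¹
Layer 3 at 10 °C → α = 1.2×10⁻⁴ K⁻¹
Layer 4 at 2.2 °C → α = 0.65×10⁻⁴ K⁻¹
Layer 1: 1.9×10⁻⁴ × 1 × 230 = 0.04370 m
Layer 2: 1.4×10⁻⁴ × 1 × 520 = 0.07280 m
750–1380 m: 1.2×10⁻⁴ × 630 × 0.68 = 0.051408 m
0.4 × 1600 × 0.65×10⁻⁴ = 0.04160 m
Δh = 0.04370 + 0.07280 + 0.051408 + 0.04160 = 0.209508 m ≈ 21.0 cm

about 21.0 cm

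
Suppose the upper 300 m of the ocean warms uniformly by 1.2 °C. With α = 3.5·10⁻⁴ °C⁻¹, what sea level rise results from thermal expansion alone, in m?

about 0.126 m

Δh = αΔT·H = 3.5×10⁻⁴ × 1.2 × 300 = 0.12600 m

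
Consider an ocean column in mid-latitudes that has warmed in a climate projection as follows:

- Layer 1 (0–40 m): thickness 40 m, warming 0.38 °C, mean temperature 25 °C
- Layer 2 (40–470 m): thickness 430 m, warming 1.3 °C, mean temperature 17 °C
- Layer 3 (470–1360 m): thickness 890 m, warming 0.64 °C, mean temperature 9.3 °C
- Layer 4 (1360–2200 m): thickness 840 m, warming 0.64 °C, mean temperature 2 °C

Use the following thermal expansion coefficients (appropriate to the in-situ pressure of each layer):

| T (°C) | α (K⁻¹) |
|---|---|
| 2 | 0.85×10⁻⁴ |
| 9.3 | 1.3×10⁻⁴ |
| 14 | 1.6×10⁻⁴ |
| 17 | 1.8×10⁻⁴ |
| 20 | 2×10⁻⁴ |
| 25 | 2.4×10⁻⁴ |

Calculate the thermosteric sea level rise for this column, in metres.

Layer 1 at 25 °C → α = 2.4×10⁻⁴ K⁻¹
Layer 2 at 17 °C → α = 1.8×10⁻⁴ K⁻¹
Layer 3 at 9.3 °C → α = 1.3×10⁻⁴ K⁻¹
Layer 4 at 2 °C → α = 0.85×10⁻⁴ K⁻¹
0–40 m: 0.38 × 40 × 2.4×10⁻⁴ = 0.003648 m
1.3 × 430 × 1.8×10⁻⁴ = 0.10062 m
Layer 3: 0.64 × 890 × 1.3×10⁻⁴ = 0.074048 m
840 × 0.85×10⁻⁴ × 0.64 = 0.045696 m
Δh = 0.003648 + 0.10062 + 0.074048 + 0.045696 = 0.224012 m ≈ 0.224 m

Δh = 0.224 m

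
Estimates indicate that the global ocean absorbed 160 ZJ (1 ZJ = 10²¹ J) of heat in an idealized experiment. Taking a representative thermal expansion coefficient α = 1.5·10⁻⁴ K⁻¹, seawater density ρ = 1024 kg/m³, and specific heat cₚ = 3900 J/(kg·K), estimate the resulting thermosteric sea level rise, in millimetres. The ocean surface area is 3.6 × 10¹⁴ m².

Per unit area: Q = 160×10²¹ / (3.6×10¹⁴) ≈ 4.444×10⁸ J/m²
Δh = αQ/(ρcₚ) = 1.5×10⁻⁴ × 4.444×10⁸ / (1024 × 3900) ≈ 0.016692 m

about 16.7 mm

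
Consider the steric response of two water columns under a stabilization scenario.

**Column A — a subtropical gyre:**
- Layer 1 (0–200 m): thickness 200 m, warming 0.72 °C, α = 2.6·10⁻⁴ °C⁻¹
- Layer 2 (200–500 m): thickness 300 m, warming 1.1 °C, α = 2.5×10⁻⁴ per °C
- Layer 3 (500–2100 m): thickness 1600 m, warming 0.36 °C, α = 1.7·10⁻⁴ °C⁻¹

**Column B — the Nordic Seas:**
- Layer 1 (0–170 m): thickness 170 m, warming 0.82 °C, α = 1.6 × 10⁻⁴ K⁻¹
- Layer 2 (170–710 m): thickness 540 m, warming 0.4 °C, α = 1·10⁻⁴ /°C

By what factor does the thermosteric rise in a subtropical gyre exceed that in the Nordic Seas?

A 0–200 m: 0.72 × 2.6×10⁻⁴ × 200 = 0.03744 m
A Layer 2: 2.5×10⁻⁴ × 300 × 1.1 = 0.08250 m
A Layer 3: 1600 × 0.36 × 1.7×10⁻⁴ = 0.09792 m
A total: 0.21786 m
B 0–170 m: 0.82 × 1.6×10⁻⁴ × 170 = 0.022304 m
B 540 × 0.4 × 1×10⁻⁴ = 0.02160 m
B total: 0.043904 m
Ratio: 0.21786 / 0.043904 ≈ 4.962

a factor of 4.96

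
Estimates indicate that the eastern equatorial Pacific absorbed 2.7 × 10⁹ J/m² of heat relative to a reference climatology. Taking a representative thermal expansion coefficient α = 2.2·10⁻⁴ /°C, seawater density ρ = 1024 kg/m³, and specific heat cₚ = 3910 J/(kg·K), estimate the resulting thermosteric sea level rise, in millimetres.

148 mm

Δh = αQ/(ρcₚ) = 2.2×10⁻⁴ × 2.7×10⁹ / (1024 × 3910) ≈ 0.14836 m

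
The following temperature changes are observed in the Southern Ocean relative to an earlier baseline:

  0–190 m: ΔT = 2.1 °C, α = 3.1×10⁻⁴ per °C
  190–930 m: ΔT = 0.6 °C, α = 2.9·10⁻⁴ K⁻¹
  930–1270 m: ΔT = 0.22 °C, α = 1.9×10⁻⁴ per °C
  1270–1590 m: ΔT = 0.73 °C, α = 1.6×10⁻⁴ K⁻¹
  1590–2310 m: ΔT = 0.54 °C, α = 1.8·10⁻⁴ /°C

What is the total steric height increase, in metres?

0.374 m of thermosteric rise

0–190 m: 190 × 2.1 × 3.1×10⁻⁴ = 0.12369 m
2.9×10⁻⁴ × 740 × 0.6 = 0.12876 m
0.22 × 340 × 1.9×10⁻⁴ = 0.014212 m
0.73 × 320 × 1.6×10⁻⁴ = 0.037376 m
720 × 0.54 × 1.8×10⁻⁴ = 0.069984 m
Δh = 0.12369 + 0.12876 + 0.014212 + 0.037376 + 0.069984 = 0.374022 m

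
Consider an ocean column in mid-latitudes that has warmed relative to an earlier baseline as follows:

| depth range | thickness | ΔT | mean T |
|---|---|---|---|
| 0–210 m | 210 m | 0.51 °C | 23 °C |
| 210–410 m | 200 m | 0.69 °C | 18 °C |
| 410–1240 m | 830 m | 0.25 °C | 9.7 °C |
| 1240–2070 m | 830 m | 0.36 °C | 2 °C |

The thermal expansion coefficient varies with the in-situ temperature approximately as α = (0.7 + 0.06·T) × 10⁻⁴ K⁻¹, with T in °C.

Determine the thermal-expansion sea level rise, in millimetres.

Δh = 97.9 mm

Layer 1: α = (0.7 + 0.06×23)×10⁻⁴ = 2.08×10⁻⁴ K⁻¹
Layer 2: α = (0.7 + 0.06×18)×10⁻⁴ = 1.78×10⁻⁴ K⁻¹
Layer 3: α = (0.7 + 0.06×9.7)×10⁻⁴ = 1.282×10⁻⁴ K⁻¹
Layer 4: α = (0.7 + 0.06×2)×10⁻⁴ = 0.82×10⁻⁴ K⁻¹
Layer 1: 210 × 0.51 × 2.08×10⁻⁴ = 0.0222768 m
210–410 m: 1.78×10⁻⁴ × 0.69 × 200 = 0.024564 m
830 × 1.282×10⁻⁴ × 0.25 = 0.0266015 m
0.82×10⁻⁴ × 0.36 × 830 = 0.0245016 m
Δh = 0.0222768 + 0.024564 + 0.0266015 + 0.0245016 = 0.0979439 m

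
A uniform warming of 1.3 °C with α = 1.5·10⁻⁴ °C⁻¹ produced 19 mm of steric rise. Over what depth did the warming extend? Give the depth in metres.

H = Δh/(αΔT) = 0.019 / (1.5×10⁻⁴ × 1.3) ≈ 97.44 m

H ≈ 97.4 m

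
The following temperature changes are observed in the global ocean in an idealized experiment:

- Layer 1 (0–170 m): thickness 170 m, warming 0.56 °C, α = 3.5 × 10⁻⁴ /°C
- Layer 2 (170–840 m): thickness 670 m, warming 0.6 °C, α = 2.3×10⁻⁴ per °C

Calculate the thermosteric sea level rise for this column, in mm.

Δh = 126 mm

0.56 × 170 × 3.5×10⁻⁴ = 0.03332 m
170–840 m: 0.6 × 670 × 2.3×10⁻⁴ = 0.09246 m
Δh = 0.03332 + 0.09246 = 0.12578 m ≈ 126 mm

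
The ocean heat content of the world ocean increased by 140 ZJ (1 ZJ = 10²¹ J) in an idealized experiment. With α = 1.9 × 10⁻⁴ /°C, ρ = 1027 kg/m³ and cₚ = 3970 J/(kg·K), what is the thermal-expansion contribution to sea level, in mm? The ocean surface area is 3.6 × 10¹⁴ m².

about 18.1 mm

Per unit area: Q = 140×10²¹ / (3.6×10¹⁴) ≈ 3.889×10⁸ J/m²
Δh = αQ/(ρcₚ) = 1.9×10⁻⁴ × 3.889×10⁸ / (1027 × 3970) ≈ 0.018123 m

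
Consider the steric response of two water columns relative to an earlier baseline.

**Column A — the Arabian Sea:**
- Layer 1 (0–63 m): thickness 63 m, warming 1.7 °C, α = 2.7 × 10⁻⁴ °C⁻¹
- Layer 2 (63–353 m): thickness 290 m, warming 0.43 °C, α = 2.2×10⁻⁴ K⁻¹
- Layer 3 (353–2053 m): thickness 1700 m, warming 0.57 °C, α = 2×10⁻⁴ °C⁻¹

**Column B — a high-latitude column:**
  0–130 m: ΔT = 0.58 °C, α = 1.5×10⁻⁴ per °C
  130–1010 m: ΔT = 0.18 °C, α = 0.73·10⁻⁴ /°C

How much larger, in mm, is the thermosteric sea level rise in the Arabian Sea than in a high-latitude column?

Δh_A − Δh_B ≈ 230 mm

A 0–63 m: 1.7 × 63 × 2.7×10⁻⁴ = 0.028917 m
A Layer 2: 2.2×10⁻⁴ × 0.43 × 290 = 0.027434 m
A 2×10⁻⁴ × 1700 × 0.57 = 0.19380 m
A total: 0.250151 m
B 0–130 m: 0.58 × 130 × 1.5×10⁻⁴ = 0.01131 m
B 0.18 × 0.73×10⁻⁴ × 880 = 0.0115632 m
B total: 0.0228732 m
Difference: 0.250151 − 0.0228732 = 0.2272778 m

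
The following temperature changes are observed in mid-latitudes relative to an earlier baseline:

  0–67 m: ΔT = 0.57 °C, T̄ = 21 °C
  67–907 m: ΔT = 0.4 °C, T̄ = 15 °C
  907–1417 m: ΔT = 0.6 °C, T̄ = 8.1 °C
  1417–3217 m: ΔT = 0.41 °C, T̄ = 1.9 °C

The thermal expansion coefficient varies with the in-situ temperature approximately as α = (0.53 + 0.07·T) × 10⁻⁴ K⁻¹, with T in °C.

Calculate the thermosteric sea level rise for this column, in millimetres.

143 mm of thermosteric rise

Layer 1: α = (0.53 + 0.07×21)×10⁻⁴ = 2×10⁻⁴ K⁻¹
Layer 2: α = (0.53 + 0.07×15)×10⁻⁴ = 1.58×10⁻⁴ K⁻¹
Layer 3: α = (0.53 + 0.07×8.1)×10⁻⁴ = 1.097×10⁻⁴ K⁻¹
Layer 4: α = (0.53 + 0.07×1.9)×10⁻⁴ = 0.663×10⁻⁴ K⁻¹
67 × 0.57 × 2×10⁻⁴ = 0.007638 m
67–907 m: 1.58×10⁻⁴ × 840 × 0.4 = 0.053088 m
Layer 3: 510 × 1.097×10⁻⁴ × 0.6 = 0.0335682 m
Layer 4: 0.663×10⁻⁴ × 1800 × 0.41 = 0.0489294 m
Δh = 0.007638 + 0.053088 + 0.0335682 + 0.0489294 = 0.1432236 m ≈ 143 mm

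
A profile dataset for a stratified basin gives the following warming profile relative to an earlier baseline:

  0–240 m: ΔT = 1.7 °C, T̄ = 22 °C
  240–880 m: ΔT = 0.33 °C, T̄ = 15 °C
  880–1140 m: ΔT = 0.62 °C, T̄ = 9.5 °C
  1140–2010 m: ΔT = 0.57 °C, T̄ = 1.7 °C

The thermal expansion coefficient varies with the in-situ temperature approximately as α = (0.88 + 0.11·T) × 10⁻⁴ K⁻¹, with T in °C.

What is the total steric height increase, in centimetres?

Δh ≈ 27 cm

Layer 1: α = (0.88 + 0.11×22)×10⁻⁴ = 3.3×10⁻⁴ K⁻¹
Layer 2: α = (0.88 + 0.11×15)×10⁻⁴ = 2.53×10⁻⁴ K⁻¹
Layer 3: α = (0.88 + 0.11×9.5)×10⁻⁴ = 1.925×10⁻⁴ K⁻¹
Layer 4: α = (0.88 + 0.11×1.7)×10⁻⁴ = 1.067×10⁻⁴ K⁻¹
Layer 1: 3.3×10⁻⁴ × 240 × 1.7 = 0.13464 m
640 × 2.53×10⁻⁴ × 0.33 = 0.0534336 m
880–1140 m: 0.62 × 1.925×10⁻⁴ × 260 = 0.031031 m
1.067×10⁻⁴ × 870 × 0.57 = 0.05291253 m
Δh = 0.13464 + 0.0534336 + 0.031031 + 0.05291253 = 0.27201713 m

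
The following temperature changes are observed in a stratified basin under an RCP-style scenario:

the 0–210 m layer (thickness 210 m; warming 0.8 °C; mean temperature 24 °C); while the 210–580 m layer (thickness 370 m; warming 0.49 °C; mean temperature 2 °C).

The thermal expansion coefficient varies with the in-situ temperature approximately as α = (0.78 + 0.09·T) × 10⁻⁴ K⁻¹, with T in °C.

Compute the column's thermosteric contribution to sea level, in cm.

Layer 1: α = (0.78 + 0.09×24)×10⁻⁴ = 2.94×10⁻⁴ K⁻¹
Layer 2: α = (0.78 + 0.09×2)×10⁻⁴ = 0.96×10⁻⁴ K⁻¹
Layer 1: 2.94×10⁻⁴ × 0.8 × 210 = 0.049392 m
210–580 m: 370 × 0.49 × 0.96×10⁻⁴ = 0.0174048 m
Δh = 0.049392 + 0.0174048 = 0.0667968 m

6.68 cm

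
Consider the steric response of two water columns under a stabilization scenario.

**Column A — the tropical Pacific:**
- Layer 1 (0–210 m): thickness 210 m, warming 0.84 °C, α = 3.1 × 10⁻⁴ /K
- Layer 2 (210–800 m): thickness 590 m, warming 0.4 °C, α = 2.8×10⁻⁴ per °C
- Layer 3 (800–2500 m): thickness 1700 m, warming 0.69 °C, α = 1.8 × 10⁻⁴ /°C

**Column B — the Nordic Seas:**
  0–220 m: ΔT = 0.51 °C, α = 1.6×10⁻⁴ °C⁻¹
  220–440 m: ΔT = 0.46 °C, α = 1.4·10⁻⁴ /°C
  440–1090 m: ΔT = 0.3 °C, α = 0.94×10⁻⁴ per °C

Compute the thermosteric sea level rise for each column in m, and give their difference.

A Layer 1: 210 × 3.1×10⁻⁴ × 0.84 = 0.054684 m
A Layer 2: 590 × 0.4 × 2.8×10⁻⁴ = 0.06608 m
A 1.8×10⁻⁴ × 0.69 × 1700 = 0.21114 m
A total: 0.331904 m
B 220 × 1.6×10⁻⁴ × 0.51 = 0.017952 m
B Layer 2: 0.46 × 1.4×10⁻⁴ × 220 = 0.014168 m
B 440–1090 m: 0.3 × 650 × 0.94×10⁻⁴ = 0.01833 m
B total: 0.05045 m
Difference: 0.331904 − 0.05045 = 0.281454 m

A: 0.33 m; B: 0.050 m; difference 0.28 m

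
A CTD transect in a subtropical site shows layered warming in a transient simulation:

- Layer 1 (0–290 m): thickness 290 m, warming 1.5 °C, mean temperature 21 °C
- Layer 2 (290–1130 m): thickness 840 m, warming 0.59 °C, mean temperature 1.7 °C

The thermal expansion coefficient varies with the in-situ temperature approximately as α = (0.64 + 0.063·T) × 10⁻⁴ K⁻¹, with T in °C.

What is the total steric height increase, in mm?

about 122 mm

Layer 1: α = (0.64 + 0.063×21)×10⁻⁴ = 1.963×10⁻⁴ K⁻¹
Layer 2: α = (0.64 + 0.063×1.7)×10⁻⁴ = 0.7471×10⁻⁴ K⁻¹
0–290 m: 1.963×10⁻⁴ × 1.5 × 290 = 0.0853905 m
290–1130 m: 840 × 0.59 × 0.7471×10⁻⁴ = 0.037026276 m
Δh = 0.0853905 + 0.037026276 = 0.122416776 m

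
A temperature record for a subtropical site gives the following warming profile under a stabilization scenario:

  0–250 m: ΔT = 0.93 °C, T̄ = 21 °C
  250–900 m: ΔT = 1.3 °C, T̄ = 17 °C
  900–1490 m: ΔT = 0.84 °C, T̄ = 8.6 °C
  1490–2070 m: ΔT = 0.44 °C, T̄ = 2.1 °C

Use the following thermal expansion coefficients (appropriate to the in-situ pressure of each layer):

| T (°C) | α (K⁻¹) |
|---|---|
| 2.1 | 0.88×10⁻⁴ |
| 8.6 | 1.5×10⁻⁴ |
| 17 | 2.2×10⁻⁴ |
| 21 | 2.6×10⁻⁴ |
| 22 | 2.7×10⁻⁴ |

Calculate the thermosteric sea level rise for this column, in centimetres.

Layer 1 at 21 °C → α = 2.6×10⁻⁴ K⁻¹
Layer 2 at 17 °C → α = 2.2×10⁻⁴ K⁻¹
Layer 3 at 8.6 °C → α = 1.5×10⁻⁴ K⁻¹
Layer 4 at 2.1 °C → α = 0.88×10⁻⁴ K⁻¹
Layer 1: 2.6×10⁻⁴ × 0.93 × 250 = 0.06045 m
2.2×10⁻⁴ × 1.3 × 650 = 0.18590 m
590 × 1.5×10⁻⁴ × 0.84 = 0.07434 m
0.88×10⁻⁴ × 580 × 0.44 = 0.0224576 m
Δh = 0.06045 + 0.18590 + 0.07434 + 0.0224576 = 0.3431476 m

34.3 cm of thermosteric rise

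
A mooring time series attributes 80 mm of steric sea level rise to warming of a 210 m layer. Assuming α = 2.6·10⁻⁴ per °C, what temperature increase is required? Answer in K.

ΔT ≈ 1.5 K

ΔT = Δh/(αH) = 0.08 / (2.6×10⁻⁴ × 210) ≈ 1.465 K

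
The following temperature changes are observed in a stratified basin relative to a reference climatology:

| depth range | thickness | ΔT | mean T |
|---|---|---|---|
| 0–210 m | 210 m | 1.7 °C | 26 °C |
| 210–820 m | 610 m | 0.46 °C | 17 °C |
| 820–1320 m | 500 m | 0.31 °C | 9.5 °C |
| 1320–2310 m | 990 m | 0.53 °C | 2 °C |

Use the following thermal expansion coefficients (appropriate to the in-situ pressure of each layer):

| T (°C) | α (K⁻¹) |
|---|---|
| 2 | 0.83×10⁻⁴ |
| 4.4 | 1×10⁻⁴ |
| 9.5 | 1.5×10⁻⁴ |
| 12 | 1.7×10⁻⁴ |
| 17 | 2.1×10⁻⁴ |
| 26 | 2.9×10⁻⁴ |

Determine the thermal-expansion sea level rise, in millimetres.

Layer 1 at 26 °C → α = 2.9×10⁻⁴ K⁻¹
Layer 2 at 17 °C → α = 2.1×10⁻⁴ K⁻¹
Layer 3 at 9.5 °C → α = 1.5×10⁻⁴ K⁻¹
Layer 4 at 2 °C → α = 0.83×10⁻⁴ K⁻¹
0–210 m: 1.7 × 2.9×10⁻⁴ × 210 = 0.10353 m
210–820 m: 2.1×10⁻⁴ × 610 × 0.46 = 0.058926 m
820–1320 m: 1.5×10⁻⁴ × 500 × 0.31 = 0.02325 m
1320–2310 m: 0.53 × 990 × 0.83×10⁻⁴ = 0.0435501 m
Δh = 0.10353 + 0.058926 + 0.02325 + 0.0435501 = 0.2292561 m

Δh = 229 mm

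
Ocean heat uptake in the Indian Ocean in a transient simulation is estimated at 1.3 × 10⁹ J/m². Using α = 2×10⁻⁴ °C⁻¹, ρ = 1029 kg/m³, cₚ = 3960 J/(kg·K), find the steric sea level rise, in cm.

6.38 cm of thermosteric rise

Δh = αQ/(ρcₚ) = 2×10⁻⁴ × 1.3×10⁹ / (1029 × 3960) ≈ 0.063806 m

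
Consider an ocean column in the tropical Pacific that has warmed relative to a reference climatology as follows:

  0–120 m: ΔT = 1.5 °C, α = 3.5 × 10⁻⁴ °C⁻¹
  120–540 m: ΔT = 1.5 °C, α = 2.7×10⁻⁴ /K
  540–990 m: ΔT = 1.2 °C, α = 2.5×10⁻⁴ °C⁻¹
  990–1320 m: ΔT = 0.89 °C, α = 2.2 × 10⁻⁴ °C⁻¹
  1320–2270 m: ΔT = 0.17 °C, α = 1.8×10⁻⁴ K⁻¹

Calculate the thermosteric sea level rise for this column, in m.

Layer 1: 1.5 × 120 × 3.5×10⁻⁴ = 0.06300 m
Layer 2: 420 × 2.7×10⁻⁴ × 1.5 = 0.17010 m
450 × 2.5×10⁻⁴ × 1.2 = 0.13500 m
990–1320 m: 2.2×10⁻⁴ × 0.89 × 330 = 0.064614 m
1320–2270 m: 950 × 1.8×10⁻⁴ × 0.17 = 0.02907 m
Δh = 0.06300 + 0.17010 + 0.13500 + 0.064614 + 0.02907 = 0.461784 m ≈ 0.46 m

Δh = 0.46 m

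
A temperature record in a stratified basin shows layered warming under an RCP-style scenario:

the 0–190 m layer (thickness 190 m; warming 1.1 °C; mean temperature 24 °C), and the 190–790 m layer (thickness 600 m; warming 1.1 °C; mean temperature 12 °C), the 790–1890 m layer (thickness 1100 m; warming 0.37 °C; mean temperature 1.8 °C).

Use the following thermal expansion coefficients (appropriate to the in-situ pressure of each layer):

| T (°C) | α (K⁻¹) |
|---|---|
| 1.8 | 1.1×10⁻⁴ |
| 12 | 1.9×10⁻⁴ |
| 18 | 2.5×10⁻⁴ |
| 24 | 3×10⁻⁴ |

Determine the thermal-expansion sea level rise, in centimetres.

Layer 1 at 24 °C → α = 3×10⁻⁴ K⁻¹
Layer 2 at 12 °C → α = 1.9×10⁻⁴ K⁻¹
Layer 3 at 1.8 °C → α = 1.1×10⁻⁴ K⁻¹
0–190 m: 1.1 × 190 × 3×10⁻⁴ = 0.06270 m
190–790 m: 600 × 1.9×10⁻⁴ × 1.1 = 0.12540 m
790–1890 m: 1100 × 0.37 × 1.1×10⁻⁴ = 0.04477 m
Δh = 0.06270 + 0.12540 + 0.04477 = 0.23287 m

23.3 cm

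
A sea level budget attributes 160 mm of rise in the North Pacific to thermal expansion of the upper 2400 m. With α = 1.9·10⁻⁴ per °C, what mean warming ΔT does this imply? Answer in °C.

ΔT = Δh/(αH) = 0.16 / (1.9×10⁻⁴ × 2400) ≈ 0.3509 °C

ΔT ≈ 0.351 °C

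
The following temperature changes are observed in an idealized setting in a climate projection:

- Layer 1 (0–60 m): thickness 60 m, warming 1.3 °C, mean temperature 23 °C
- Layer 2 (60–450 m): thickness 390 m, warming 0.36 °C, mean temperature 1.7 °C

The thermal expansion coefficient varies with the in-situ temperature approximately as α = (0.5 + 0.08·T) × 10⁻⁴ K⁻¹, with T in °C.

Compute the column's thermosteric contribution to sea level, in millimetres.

27.2 mm

Layer 1: α = (0.5 + 0.08×23)×10⁻⁴ = 2.34×10⁻⁴ K⁻¹
Layer 2: α = (0.5 + 0.08×1.7)×10⁻⁴ = 0.636×10⁻⁴ K⁻¹
Layer 1: 2.34×10⁻⁴ × 1.3 × 60 = 0.018252 m
60–450 m: 390 × 0.36 × 0.636×10⁻⁴ = 0.00892944 m
Δh = 0.018252 + 0.00892944 = 0.02718144 m ≈ 27.2 mm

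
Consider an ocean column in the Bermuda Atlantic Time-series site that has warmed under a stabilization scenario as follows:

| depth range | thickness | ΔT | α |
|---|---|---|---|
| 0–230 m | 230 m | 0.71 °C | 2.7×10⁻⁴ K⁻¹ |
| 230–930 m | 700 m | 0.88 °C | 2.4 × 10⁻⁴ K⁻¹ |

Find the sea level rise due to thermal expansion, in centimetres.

Δh = 19.2 cm

Layer 1: 2.7×10⁻⁴ × 230 × 0.71 = 0.044091 m
Layer 2: 0.88 × 700 × 2.4×10⁻⁴ = 0.14784 m
Δh = 0.044091 + 0.14784 = 0.191931 m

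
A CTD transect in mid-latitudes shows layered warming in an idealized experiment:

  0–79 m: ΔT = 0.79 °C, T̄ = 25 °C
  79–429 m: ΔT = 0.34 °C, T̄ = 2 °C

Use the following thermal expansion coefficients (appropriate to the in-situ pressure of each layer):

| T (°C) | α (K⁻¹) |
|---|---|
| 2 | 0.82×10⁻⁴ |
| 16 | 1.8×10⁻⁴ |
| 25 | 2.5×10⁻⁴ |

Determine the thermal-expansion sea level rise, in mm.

about 25 mm

Layer 1 at 25 °C → α = 2.5×10⁻⁴ K⁻¹
Layer 2 at 2 °C → α = 0.82×10⁻⁴ K⁻¹
0–79 m: 79 × 2.5×10⁻⁴ × 0.79 = 0.0156025 m
Layer 2: 0.82×10⁻⁴ × 0.34 × 350 = 0.009758 m
Δh = 0.0156025 + 0.009758 = 0.0253605 m ≈ 25 mm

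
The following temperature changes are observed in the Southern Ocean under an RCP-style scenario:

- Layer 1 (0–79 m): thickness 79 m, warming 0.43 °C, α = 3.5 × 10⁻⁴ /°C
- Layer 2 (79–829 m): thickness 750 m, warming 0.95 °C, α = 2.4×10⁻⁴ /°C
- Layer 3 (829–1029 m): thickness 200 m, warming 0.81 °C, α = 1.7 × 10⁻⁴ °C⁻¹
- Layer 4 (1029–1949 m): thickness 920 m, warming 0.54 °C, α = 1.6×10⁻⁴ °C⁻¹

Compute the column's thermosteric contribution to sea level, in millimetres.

3.5×10⁻⁴ × 0.43 × 79 = 0.0118895 m
2.4×10⁻⁴ × 750 × 0.95 = 0.17100 m
829–1029 m: 0.81 × 200 × 1.7×10⁻⁴ = 0.02754 m
Layer 4: 0.54 × 1.6×10⁻⁴ × 920 = 0.079488 m
Δh = 0.0118895 + 0.17100 + 0.02754 + 0.079488 = 0.2899175 m

Δh = 290 mm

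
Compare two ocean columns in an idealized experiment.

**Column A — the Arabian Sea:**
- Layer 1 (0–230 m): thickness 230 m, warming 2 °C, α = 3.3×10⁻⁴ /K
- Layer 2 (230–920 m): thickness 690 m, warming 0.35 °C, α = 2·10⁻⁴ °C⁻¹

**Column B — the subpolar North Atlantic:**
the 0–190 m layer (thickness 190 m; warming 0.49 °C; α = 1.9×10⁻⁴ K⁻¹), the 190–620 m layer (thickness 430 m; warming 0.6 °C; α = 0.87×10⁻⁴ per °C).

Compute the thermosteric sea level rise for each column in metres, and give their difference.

A: 0.20 m; B: 0.040 m; difference 0.16 m

A 0–230 m: 230 × 3.3×10⁻⁴ × 2 = 0.15180 m
A 0.35 × 2×10⁻⁴ × 690 = 0.04830 m
A total: 0.20010 m
B Layer 1: 0.49 × 1.9×10⁻⁴ × 190 = 0.017689 m
B 430 × 0.87×10⁻⁴ × 0.6 = 0.022446 m
B total: 0.040135 m
Difference: 0.20010 − 0.040135 = 0.159965 m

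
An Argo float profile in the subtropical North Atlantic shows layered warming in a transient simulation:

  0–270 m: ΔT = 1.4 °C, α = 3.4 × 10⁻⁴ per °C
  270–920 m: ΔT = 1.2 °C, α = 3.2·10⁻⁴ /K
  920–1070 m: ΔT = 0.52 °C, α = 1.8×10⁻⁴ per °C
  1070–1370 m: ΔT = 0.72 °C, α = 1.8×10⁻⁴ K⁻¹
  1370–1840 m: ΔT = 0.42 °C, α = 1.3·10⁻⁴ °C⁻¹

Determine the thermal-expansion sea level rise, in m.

0–270 m: 1.4 × 270 × 3.4×10⁻⁴ = 0.12852 m
1.2 × 650 × 3.2×10⁻⁴ = 0.24960 m
Layer 3: 1.8×10⁻⁴ × 150 × 0.52 = 0.01404 m
Layer 4: 0.72 × 1.8×10⁻⁴ × 300 = 0.03888 m
470 × 1.3×10⁻⁴ × 0.42 = 0.025662 m
Δh = 0.12852 + 0.24960 + 0.01404 + 0.03888 + 0.025662 = 0.456702 m

about 0.457 m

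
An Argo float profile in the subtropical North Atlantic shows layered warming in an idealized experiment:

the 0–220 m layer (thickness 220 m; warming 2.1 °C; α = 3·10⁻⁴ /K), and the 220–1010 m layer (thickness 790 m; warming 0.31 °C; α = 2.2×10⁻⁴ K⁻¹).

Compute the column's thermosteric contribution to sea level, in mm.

Δh = 192 mm

0–220 m: 220 × 3×10⁻⁴ × 2.1 = 0.13860 m
Layer 2: 0.31 × 2.2×10⁻⁴ × 790 = 0.053878 m
Δh = 0.13860 + 0.053878 = 0.192478 m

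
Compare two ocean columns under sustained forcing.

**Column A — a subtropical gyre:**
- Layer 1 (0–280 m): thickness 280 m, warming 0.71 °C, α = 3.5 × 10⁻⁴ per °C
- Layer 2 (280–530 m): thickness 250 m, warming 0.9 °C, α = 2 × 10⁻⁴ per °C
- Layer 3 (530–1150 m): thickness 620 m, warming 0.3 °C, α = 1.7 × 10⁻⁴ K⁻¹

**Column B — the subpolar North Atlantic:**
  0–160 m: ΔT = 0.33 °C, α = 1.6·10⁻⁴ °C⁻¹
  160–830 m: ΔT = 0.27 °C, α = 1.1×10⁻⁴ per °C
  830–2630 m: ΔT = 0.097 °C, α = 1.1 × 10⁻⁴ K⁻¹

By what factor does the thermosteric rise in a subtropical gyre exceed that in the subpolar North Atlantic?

a factor of 3.1

A 0–280 m: 280 × 3.5×10⁻⁴ × 0.71 = 0.06958 m
A 280–530 m: 0.9 × 250 × 2×10⁻⁴ = 0.04500 m
A 0.3 × 620 × 1.7×10⁻⁴ = 0.03162 m
A total: 0.14620 m
B Layer 1: 1.6×10⁻⁴ × 160 × 0.33 = 0.008448 m
B 160–830 m: 0.27 × 670 × 1.1×10⁻⁴ = 0.019899 m
B Layer 3: 0.097 × 1.1×10⁻⁴ × 1800 = 0.019206 m
B total: 0.047553 m
Ratio: 0.14620 / 0.047553 ≈ 3.074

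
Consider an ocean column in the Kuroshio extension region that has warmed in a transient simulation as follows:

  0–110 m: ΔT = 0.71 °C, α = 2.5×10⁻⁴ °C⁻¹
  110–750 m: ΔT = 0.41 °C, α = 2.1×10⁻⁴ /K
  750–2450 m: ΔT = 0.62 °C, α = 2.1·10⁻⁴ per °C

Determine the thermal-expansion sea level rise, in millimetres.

Δh = 296 mm

0–110 m: 110 × 0.71 × 2.5×10⁻⁴ = 0.019525 m
110–750 m: 0.41 × 2.1×10⁻⁴ × 640 = 0.055104 m
2.1×10⁻⁴ × 1700 × 0.62 = 0.22134 m
Δh = 0.019525 + 0.055104 + 0.22134 = 0.295969 m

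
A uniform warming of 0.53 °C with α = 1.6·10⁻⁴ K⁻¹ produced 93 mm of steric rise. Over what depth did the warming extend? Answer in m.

about 1100 m

H = Δh/(αΔT) = 0.093 / (1.6×10⁻⁴ × 0.53) ≈ 1097 m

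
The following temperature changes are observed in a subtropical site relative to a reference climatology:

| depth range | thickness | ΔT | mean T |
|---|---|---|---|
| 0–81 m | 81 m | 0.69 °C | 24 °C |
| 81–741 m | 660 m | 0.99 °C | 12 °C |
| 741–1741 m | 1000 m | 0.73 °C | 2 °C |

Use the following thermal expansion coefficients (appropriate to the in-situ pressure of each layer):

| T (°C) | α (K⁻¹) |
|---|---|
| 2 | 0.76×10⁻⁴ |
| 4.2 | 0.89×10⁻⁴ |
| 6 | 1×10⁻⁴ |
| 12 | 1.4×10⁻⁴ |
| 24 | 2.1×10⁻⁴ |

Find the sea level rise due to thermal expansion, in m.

0.159 m

Layer 1 at 24 °C → α = 2.1×10⁻⁴ K⁻¹
Layer 2 at 12 °C → α = 1.4×10⁻⁴ K⁻¹
Layer 3 at 2 °C → α = 0.76×10⁻⁴ K⁻¹
0–81 m: 81 × 0.69 × 2.1×10⁻⁴ = 0.0117369 m
Layer 2: 1.4×10⁻⁴ × 660 × 0.99 = 0.091476 m
Layer 3: 1000 × 0.73 × 0.76×10⁻⁴ = 0.05548 m
Δh = 0.0117369 + 0.091476 + 0.05548 = 0.1586929 m ≈ 0.159 m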